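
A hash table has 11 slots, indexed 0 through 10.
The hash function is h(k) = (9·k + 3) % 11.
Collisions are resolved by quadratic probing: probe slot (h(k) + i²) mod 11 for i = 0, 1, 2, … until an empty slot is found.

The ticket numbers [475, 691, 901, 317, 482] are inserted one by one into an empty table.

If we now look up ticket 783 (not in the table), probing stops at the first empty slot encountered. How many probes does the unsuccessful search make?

3

475 hashes to 10; slot 10 is free → place at 10.
691 hashes to 7; slot 7 is free → place at 7.
901 hashes to 5; slot 5 is free → place at 5.
317 hashes to 7; 7 taken → place at 8.
482 hashes to 7; 7,8 taken → place at 0.
Table: [482, _, _, _, _, 901, _, 691, 317, _, 475]
Lookup 783: h=10, probe 10,0,3 → slot 3 empty, not found.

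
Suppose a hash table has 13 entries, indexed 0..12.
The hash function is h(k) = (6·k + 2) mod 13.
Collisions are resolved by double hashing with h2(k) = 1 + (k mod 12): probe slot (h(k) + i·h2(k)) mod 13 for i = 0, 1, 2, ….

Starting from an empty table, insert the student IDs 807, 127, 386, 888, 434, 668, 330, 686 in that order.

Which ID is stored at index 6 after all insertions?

807: h=8 => slot 8
127: h=10 => slot 10
386: h=4 => slot 4
888: h=0 => slot 0
434: h=6 => slot 6
668: h=6, h2=9, probe 6,2 => slot 2
330: h=6, h2=7, probe 6,0,7 => slot 7
686: h=10, h2=3, probe 10,0,3 => slot 3
Table: [888, _, 668, 686, 386, _, 434, 330, 807, _, 127, _, _]

434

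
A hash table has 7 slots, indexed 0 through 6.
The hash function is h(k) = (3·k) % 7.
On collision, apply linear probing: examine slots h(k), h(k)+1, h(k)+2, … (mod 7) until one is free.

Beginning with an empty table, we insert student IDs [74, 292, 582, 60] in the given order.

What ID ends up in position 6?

Insert 74: h=5, slot 5 empty => index 5.
Insert 292: h=1, slot 1 empty => index 1.
Insert 582: h=3, slot 3 empty => index 3.
Insert 60: h=5, slot 5 occupied => index 6.
Table: [—, 292, —, 582, —, 74, 60]

60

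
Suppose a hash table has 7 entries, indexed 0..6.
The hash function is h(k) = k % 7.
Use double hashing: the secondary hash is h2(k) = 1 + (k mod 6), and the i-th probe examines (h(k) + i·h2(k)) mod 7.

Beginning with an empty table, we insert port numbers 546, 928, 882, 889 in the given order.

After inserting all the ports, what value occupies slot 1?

882

546: h=0 → slot 0
928: h=4 → slot 4
882: h=0, h2=1, probe 0,1 → slot 1
889: h=0, h2=2, probe 0,2 → slot 2
Table: [546, 882, 889, _, 928, _, _]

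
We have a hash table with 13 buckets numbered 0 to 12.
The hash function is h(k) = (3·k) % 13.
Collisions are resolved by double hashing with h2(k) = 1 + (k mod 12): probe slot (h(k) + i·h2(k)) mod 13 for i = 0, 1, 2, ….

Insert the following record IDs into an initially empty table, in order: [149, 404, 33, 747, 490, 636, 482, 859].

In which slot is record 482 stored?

Insert 149: h=5, slot 5 empty => index 5.
Insert 404: h=3, slot 3 empty => index 3.
Insert 33: h=8, slot 8 empty => index 8.
Insert 747: h=5, h2=4, slot 5 occupied => index 9.
Insert 490: h=1, slot 1 empty => index 1.
Insert 636: h=10, slot 10 empty => index 10.
Insert 482: h=3, h2=3, slot 3 occupied => index 6.
Insert 859: h=3, h2=8, slot 3 occupied => index 11.
Table: [—, 490, —, 404, —, 149, 482, —, 33, 747, 636, 859, —]

6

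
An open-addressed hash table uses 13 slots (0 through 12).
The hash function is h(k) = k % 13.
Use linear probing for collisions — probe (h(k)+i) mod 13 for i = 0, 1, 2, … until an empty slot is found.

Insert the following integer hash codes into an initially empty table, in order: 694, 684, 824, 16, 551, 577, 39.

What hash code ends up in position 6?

694: h=5 → slot 5
684: h=8 → slot 8
824: h=5, probe 5,6 → slot 6
16: h=3 → slot 3
551: h=5, probe 5,6,7 → slot 7
577: h=5, probe 5,6,7,8,9 → slot 9
39: h=0 → slot 0
Table: [39, ., ., 16, ., 694, 824, 551, 684, 577, ., ., .]

824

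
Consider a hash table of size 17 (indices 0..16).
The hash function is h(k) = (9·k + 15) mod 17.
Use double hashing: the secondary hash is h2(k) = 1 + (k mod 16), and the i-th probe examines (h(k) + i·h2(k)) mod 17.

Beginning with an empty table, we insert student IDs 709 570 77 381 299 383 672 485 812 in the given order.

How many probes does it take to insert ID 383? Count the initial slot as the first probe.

3

Insert 709: h=4, slot 4 empty => index 4.
Insert 570: h=11, slot 11 empty => index 11.
Insert 77: h=11, h2=14, slot 11 occupied => index 8.
Insert 381: h=10, slot 10 empty => index 10.
Insert 299: h=3, slot 3 empty => index 3.
Insert 383: h=11, h2=16, slots 11,10 occupied => index 9.
Insert 672: h=11, h2=1, slot 11 occupied => index 12.
Insert 485: h=11, h2=6, slot 11 occupied => index 0.
Insert 812: h=13, slot 13 empty => index 13.
Table: [485, -, -, 299, 709, -, -, -, 77, 383, 381, 570, 672, 812, -, -, -]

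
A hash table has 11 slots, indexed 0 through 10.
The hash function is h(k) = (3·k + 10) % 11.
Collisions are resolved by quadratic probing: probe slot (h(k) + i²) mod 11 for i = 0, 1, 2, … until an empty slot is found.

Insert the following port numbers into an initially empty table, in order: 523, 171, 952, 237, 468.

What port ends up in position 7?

523 hashes to 6; slot 6 is free -> place at 6.
171 hashes to 6; 6 taken -> place at 7.
952 hashes to 6; 6,7 taken -> place at 10.
237 hashes to 6; 6,7,10 taken -> place at 4.
468 hashes to 6; 6,7,10,4 taken -> place at 0.
Table: [468, _, _, _, 237, _, 523, 171, _, _, 952]

171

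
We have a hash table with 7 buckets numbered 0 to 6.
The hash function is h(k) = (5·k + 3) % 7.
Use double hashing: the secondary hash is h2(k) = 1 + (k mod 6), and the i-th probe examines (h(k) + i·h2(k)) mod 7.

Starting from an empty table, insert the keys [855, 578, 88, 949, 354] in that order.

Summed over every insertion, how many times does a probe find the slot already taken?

3

855 hashes to 1; slot 1 is free => place at 1.
578 hashes to 2; slot 2 is free => place at 2.
88 hashes to 2, h2=5; 2 taken => place at 0.
949 hashes to 2, h2=2; 2 taken => place at 4.
354 hashes to 2, h2=1; 2 taken => place at 3.
Table: [88, 855, 578, 354, 949, _, _]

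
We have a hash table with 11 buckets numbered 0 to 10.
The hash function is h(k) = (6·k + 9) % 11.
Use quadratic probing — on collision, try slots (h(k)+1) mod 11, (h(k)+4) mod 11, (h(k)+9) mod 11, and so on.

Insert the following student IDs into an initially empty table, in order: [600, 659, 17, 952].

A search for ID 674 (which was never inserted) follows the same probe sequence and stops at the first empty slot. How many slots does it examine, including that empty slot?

2

600 hashes to 1; slot 1 is free => place at 1.
659 hashes to 3; slot 3 is free => place at 3.
17 hashes to 1; 1 taken => place at 2.
952 hashes to 1; 1,2 taken => place at 5.
Table: [-, 600, 17, 659, -, 952, -, -, -, -, -]
Lookup 674: h=5, probe 5,6 → slot 6 empty, not found.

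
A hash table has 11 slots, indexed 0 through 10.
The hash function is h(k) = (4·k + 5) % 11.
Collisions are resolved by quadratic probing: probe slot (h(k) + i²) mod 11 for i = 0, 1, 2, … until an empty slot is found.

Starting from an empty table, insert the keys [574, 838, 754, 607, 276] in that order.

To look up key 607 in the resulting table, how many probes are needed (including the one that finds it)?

3

574: h=2 → slot 2
838: h=2, probe 2,3 → slot 3
754: h=7 → slot 7
607: h=2, probe 2,3,6 → slot 6
276: h=9 → slot 9
Table: [-, -, 574, 838, -, -, 607, 754, -, 276, -]
Lookup 607: h=2, probe 2,3,6 → found at 6.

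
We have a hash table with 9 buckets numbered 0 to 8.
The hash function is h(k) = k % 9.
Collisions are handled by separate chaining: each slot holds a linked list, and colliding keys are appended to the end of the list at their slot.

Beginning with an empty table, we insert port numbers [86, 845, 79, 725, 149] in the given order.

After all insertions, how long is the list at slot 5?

3

86 → bucket 5
845 → bucket 8
79 → bucket 7
725 → bucket 5 (collision)
149 → bucket 5 (collision)
Final buckets:
0: _
1: _
2: _
3: _
4: _
5: 86 -> 725 -> 149
6: _
7: 79
8: 845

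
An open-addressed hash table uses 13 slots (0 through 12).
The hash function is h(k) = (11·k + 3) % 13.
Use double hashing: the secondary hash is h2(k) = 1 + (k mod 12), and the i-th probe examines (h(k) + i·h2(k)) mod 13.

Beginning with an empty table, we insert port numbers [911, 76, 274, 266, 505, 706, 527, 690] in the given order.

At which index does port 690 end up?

3

911: h=1 -> slot 1
76: h=7 -> slot 7
274: h=1, h2=11, probe 1,12 -> slot 12
266: h=4 -> slot 4
505: h=7, h2=2, probe 7,9 -> slot 9
706: h=8 -> slot 8
527: h=2 -> slot 2
690: h=1, h2=7, probe 1,8,2,9,3 -> slot 3
Table: [-, 911, 527, 690, 266, -, -, 76, 706, 505, -, -, 274]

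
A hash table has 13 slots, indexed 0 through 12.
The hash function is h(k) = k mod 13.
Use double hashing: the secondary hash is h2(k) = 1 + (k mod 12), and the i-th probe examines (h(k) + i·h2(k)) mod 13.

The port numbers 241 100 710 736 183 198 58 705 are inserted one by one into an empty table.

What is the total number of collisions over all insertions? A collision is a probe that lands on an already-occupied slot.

3

241 hashes to 7; slot 7 is free → place at 7.
100 hashes to 9; slot 9 is free → place at 9.
710 hashes to 8; slot 8 is free → place at 8.
736 hashes to 8, h2=5; 8 taken → place at 0.
183 hashes to 1; slot 1 is free → place at 1.
198 hashes to 3; slot 3 is free → place at 3.
58 hashes to 6; slot 6 is free → place at 6.
705 hashes to 3, h2=10; 3,0 taken → place at 10.
Table: [736, 183, ., 198, ., ., 58, 241, 710, 100, 705, ., .]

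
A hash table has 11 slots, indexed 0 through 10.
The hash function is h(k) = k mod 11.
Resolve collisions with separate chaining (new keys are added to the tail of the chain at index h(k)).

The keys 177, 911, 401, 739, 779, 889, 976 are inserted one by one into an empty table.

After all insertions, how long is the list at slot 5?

1

177 -> bucket 1
911 -> bucket 9
401 -> bucket 5
739 -> bucket 2
779 -> bucket 9 (collision)
889 -> bucket 9 (collision)
976 -> bucket 8
Final buckets:
0: .
1: 177
2: 739
3: .
4: .
5: 401
6: .
7: .
8: 976
9: 911 -> 779 -> 889
10: .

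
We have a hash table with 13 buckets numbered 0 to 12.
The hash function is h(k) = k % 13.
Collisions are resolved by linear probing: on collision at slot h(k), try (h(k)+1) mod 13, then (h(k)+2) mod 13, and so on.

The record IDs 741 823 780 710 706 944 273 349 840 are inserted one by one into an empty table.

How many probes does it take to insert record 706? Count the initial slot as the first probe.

741 hashes to 0; slot 0 is free → place at 0.
823 hashes to 4; slot 4 is free → place at 4.
780 hashes to 0; 0 taken → place at 1.
710 hashes to 8; slot 8 is free → place at 8.
706 hashes to 4; 4 taken → place at 5.
944 hashes to 8; 8 taken → place at 9.
273 hashes to 0; 0,1 taken → place at 2.
349 hashes to 11; slot 11 is free → place at 11.
840 hashes to 8; 8,9 taken → place at 10.
Table: [741, 780, 273, ., 823, 706, ., ., 710, 944, 840, 349, .]

2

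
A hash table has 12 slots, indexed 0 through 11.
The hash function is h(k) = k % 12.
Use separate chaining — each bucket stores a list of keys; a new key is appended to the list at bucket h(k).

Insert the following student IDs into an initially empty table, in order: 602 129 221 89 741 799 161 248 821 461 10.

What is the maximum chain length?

602 → bucket 2
129 → bucket 9
221 → bucket 5
89 → bucket 5 (collision)
741 → bucket 9 (collision)
799 → bucket 7
161 → bucket 5 (collision)
248 → bucket 8
821 → bucket 5 (collision)
461 → bucket 5 (collision)
10 → bucket 10
Final buckets:
0: —
1: —
2: 602
3: —
4: —
5: 221 -> 89 -> 161 -> 821 -> 461
6: —
7: 799
8: 248
9: 129 -> 741
10: 10
11: —

5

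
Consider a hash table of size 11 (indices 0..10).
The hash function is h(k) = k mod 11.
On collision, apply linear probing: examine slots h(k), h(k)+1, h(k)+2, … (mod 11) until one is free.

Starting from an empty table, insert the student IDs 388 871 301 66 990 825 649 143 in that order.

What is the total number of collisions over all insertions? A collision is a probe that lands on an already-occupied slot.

388 hashes to 3; slot 3 is free -> place at 3.
871 hashes to 2; slot 2 is free -> place at 2.
301 hashes to 4; slot 4 is free -> place at 4.
66 hashes to 0; slot 0 is free -> place at 0.
990 hashes to 0; 0 taken -> place at 1.
825 hashes to 0; 0,1,2,3,4 taken -> place at 5.
649 hashes to 0; 0,1,2,3,4,5 taken -> place at 6.
143 hashes to 0; 0,1,2,3,4,5,6 taken -> place at 7.
Table: [66, 990, 871, 388, 301, 825, 649, 143, -, -, -]

19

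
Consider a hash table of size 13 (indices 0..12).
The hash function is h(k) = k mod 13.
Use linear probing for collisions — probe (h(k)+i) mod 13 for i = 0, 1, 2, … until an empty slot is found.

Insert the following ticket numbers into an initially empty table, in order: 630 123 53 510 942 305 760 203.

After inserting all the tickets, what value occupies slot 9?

630: h=6 → slot 6
123: h=6, probe 6,7 → slot 7
53: h=1 → slot 1
510: h=3 → slot 3
942: h=6, probe 6,7,8 → slot 8
305: h=6, probe 6,7,8,9 → slot 9
760: h=6, probe 6,7,8,9,10 → slot 10
203: h=8, probe 8,9,10,11 → slot 11
Table: [-, 53, -, 510, -, -, 630, 123, 942, 305, 760, 203, -]

305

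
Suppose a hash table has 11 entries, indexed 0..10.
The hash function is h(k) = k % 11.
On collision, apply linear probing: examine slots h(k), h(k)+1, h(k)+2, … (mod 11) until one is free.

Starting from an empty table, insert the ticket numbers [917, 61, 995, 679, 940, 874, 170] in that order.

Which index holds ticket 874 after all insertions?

917 hashes to 4; slot 4 is free => place at 4.
61 hashes to 6; slot 6 is free => place at 6.
995 hashes to 5; slot 5 is free => place at 5.
679 hashes to 8; slot 8 is free => place at 8.
940 hashes to 5; 5,6 taken => place at 7.
874 hashes to 5; 5,6,7,8 taken => place at 9.
170 hashes to 5; 5,6,7,8,9 taken => place at 10.
Table: [—, —, —, —, 917, 995, 61, 940, 679, 874, 170]

9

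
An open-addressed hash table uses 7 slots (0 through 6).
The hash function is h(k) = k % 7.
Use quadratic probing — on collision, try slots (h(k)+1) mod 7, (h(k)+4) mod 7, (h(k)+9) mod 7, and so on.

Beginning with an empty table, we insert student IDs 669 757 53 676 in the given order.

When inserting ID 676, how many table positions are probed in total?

4

669: h=4 -> slot 4
757: h=1 -> slot 1
53: h=4, probe 4,5 -> slot 5
676: h=4, probe 4,5,1,6 -> slot 6
Table: [., 757, ., ., 669, 53, 676]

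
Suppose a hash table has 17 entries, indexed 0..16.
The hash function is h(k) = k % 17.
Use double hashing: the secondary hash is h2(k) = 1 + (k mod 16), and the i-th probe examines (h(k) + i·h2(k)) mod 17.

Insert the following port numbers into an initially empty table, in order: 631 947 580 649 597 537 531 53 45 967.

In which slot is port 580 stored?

Insert 631: h=2, slot 2 empty => index 2.
Insert 947: h=12, slot 12 empty => index 12.
Insert 580: h=2, h2=5, slot 2 occupied => index 7.
Insert 649: h=3, slot 3 empty => index 3.
Insert 597: h=2, h2=6, slot 2 occupied => index 8.
Insert 537: h=10, slot 10 empty => index 10.
Insert 531: h=4, slot 4 empty => index 4.
Insert 53: h=2, h2=6, slots 2,8 occupied => index 14.
Insert 45: h=11, slot 11 empty => index 11.
Insert 967: h=15, slot 15 empty => index 15.
Table: [., ., 631, 649, 531, ., ., 580, 597, ., 537, 45, 947, ., 53, 967, .]

7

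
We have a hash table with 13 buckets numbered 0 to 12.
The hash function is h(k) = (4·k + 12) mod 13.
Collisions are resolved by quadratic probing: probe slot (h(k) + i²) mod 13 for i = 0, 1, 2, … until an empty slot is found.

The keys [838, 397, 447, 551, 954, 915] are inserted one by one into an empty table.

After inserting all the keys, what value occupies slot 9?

915

Insert 838: h=10, slot 10 empty => index 10.
Insert 397: h=1, slot 1 empty => index 1.
Insert 447: h=6, slot 6 empty => index 6.
Insert 551: h=6, slot 6 occupied => index 7.
Insert 954: h=6, slots 6,7,10 occupied => index 2.
Insert 915: h=6, slots 6,7,10,2 occupied => index 9.
Table: [∅, 397, 954, ∅, ∅, ∅, 447, 551, ∅, 915, 838, ∅, ∅]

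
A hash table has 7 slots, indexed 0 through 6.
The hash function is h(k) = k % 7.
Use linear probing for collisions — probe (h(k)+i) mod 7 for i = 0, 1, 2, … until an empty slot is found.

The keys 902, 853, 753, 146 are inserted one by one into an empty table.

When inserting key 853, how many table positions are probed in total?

2

Insert 902: h=6, slot 6 empty -> index 6.
Insert 853: h=6, slot 6 occupied -> index 0.
Insert 753: h=4, slot 4 empty -> index 4.
Insert 146: h=6, slots 6,0 occupied -> index 1.
Table: [853, 146, -, -, 753, -, 902]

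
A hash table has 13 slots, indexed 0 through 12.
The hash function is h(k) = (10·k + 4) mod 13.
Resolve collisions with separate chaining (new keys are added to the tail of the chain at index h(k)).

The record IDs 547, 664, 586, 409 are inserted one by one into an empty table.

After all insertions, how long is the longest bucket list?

3

547 → bucket 1
664 → bucket 1 (collision)
586 → bucket 1 (collision)
409 → bucket 12
Final buckets:
0: ∅
1: 547 -> 664 -> 586
2: ∅
3: ∅
4: ∅
5: ∅
6: ∅
7: ∅
8: ∅
9: ∅
10: ∅
11: ∅
12: 409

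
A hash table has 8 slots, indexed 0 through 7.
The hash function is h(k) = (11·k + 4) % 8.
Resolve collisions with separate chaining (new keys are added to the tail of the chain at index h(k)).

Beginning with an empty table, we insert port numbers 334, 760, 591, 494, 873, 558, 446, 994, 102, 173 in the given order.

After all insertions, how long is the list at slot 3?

1

334 → bucket 6
760 → bucket 4
591 → bucket 1
494 → bucket 6 (collision)
873 → bucket 7
558 → bucket 6 (collision)
446 → bucket 6 (collision)
994 → bucket 2
102 → bucket 6 (collision)
173 → bucket 3
Final buckets:
0: ∅
1: 591
2: 994
3: 173
4: 760
5: ∅
6: 334 -> 494 -> 558 -> 446 -> 102
7: 873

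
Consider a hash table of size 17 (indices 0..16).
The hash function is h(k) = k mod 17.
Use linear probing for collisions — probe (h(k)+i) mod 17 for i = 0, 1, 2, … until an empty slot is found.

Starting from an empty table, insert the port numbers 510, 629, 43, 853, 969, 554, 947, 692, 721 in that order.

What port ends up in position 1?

629

510 hashes to 0; slot 0 is free -> place at 0.
629 hashes to 0; 0 taken -> place at 1.
43 hashes to 9; slot 9 is free -> place at 9.
853 hashes to 3; slot 3 is free -> place at 3.
969 hashes to 0; 0,1 taken -> place at 2.
554 hashes to 10; slot 10 is free -> place at 10.
947 hashes to 12; slot 12 is free -> place at 12.
692 hashes to 12; 12 taken -> place at 13.
721 hashes to 7; slot 7 is free -> place at 7.
Table: [510, 629, 969, 853, _, _, _, 721, _, 43, 554, _, 947, 692, _, _, _]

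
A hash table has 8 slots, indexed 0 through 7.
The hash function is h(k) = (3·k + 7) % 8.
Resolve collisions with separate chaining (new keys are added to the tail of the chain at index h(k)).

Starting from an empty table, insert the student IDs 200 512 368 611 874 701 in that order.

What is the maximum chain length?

Insert 200: h=7, bucket 7 empty -> new chain.
Insert 512: h=7, bucket 7 nonempty -> append to chain.
Insert 368: h=7, bucket 7 nonempty -> append to chain.
Insert 611: h=0, bucket 0 empty -> new chain.
Insert 874: h=5, bucket 5 empty -> new chain.
Insert 701: h=6, bucket 6 empty -> new chain.
Final buckets:
0: 611
1: —
2: —
3: —
4: —
5: 874
6: 701
7: 200 -> 512 -> 368

3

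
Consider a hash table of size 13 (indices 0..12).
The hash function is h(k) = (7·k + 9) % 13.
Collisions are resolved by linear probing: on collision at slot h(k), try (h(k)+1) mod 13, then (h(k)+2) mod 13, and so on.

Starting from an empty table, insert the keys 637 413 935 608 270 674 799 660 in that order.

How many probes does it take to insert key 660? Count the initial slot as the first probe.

5

637: h=9 => slot 9
413: h=1 => slot 1
935: h=2 => slot 2
608: h=1, probe 1,2,3 => slot 3
270: h=1, probe 1,2,3,4 => slot 4
674: h=8 => slot 8
799: h=12 => slot 12
660: h=1, probe 1,2,3,4,5 => slot 5
Table: [∅, 413, 935, 608, 270, 660, ∅, ∅, 674, 637, ∅, ∅, 799]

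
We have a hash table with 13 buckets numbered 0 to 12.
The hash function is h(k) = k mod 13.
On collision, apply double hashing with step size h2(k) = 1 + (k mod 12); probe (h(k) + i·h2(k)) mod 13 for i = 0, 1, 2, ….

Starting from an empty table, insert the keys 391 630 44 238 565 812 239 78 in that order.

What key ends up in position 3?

239

391 hashes to 1; slot 1 is free → place at 1.
630 hashes to 6; slot 6 is free → place at 6.
44 hashes to 5; slot 5 is free → place at 5.
238 hashes to 4; slot 4 is free → place at 4.
565 hashes to 6, h2=2; 6 taken → place at 8.
812 hashes to 6, h2=9; 6 taken → place at 2.
239 hashes to 5, h2=12; 5,4 taken → place at 3.
78 hashes to 0; slot 0 is free → place at 0.
Table: [78, 391, 812, 239, 238, 44, 630, -, 565, -, -, -, -]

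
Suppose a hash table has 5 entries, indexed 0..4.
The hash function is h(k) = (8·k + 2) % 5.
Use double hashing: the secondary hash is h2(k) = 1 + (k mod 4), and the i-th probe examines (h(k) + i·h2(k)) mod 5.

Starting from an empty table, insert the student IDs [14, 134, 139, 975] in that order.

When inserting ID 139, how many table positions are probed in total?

14: h=4 -> slot 4
134: h=4, h2=3, probe 4,2 -> slot 2
139: h=4, h2=4, probe 4,3 -> slot 3
975: h=2, h2=4, probe 2,1 -> slot 1
Table: [-, 975, 134, 139, 14]

2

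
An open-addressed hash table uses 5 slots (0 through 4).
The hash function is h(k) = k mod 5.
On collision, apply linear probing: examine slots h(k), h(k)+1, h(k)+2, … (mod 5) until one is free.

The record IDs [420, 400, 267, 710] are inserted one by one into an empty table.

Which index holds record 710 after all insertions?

3

Insert 420: h=0, slot 0 empty -> index 0.
Insert 400: h=0, slot 0 occupied -> index 1.
Insert 267: h=2, slot 2 empty -> index 2.
Insert 710: h=0, slots 0,1,2 occupied -> index 3.
Table: [420, 400, 267, 710, -]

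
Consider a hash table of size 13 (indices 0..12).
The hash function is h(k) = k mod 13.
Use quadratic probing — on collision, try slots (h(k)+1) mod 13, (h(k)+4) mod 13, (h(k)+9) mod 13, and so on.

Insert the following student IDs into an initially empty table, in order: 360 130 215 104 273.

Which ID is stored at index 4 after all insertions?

273

Insert 360: h=9, slot 9 empty => index 9.
Insert 130: h=0, slot 0 empty => index 0.
Insert 215: h=7, slot 7 empty => index 7.
Insert 104: h=0, slot 0 occupied => index 1.
Insert 273: h=0, slots 0,1 occupied => index 4.
Table: [130, 104, —, —, 273, —, —, 215, —, 360, —, —, —]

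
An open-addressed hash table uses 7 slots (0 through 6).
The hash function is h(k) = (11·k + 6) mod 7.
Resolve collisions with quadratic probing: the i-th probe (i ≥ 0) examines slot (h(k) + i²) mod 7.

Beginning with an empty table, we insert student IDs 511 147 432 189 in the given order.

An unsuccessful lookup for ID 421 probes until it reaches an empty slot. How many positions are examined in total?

2

Insert 511: h=6, slot 6 empty → index 6.
Insert 147: h=6, slot 6 occupied → index 0.
Insert 432: h=5, slot 5 empty → index 5.
Insert 189: h=6, slots 6,0 occupied → index 3.
Table: [147, _, _, 189, _, 432, 511]
Lookup 421: h=3, probe 3,4 → slot 4 empty, not found.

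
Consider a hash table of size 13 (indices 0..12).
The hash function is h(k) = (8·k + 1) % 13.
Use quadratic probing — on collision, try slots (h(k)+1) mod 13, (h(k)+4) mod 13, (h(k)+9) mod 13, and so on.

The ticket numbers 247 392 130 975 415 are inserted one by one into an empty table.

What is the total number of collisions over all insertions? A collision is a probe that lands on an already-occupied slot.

3

247: h=1 → slot 1
392: h=4 → slot 4
130: h=1, probe 1,2 → slot 2
975: h=1, probe 1,2,5 → slot 5
415: h=6 → slot 6
Table: [—, 247, 130, —, 392, 975, 415, —, —, —, —, —, —]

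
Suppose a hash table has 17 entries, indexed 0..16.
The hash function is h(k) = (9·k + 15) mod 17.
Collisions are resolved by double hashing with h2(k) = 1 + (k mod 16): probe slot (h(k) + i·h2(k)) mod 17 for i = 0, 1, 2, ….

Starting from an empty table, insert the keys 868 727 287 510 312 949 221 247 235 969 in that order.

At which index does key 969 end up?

8

Insert 868: h=7, slot 7 empty → index 7.
Insert 727: h=13, slot 13 empty → index 13.
Insert 287: h=14, slot 14 empty → index 14.
Insert 510: h=15, slot 15 empty → index 15.
Insert 312: h=1, slot 1 empty → index 1.
Insert 949: h=5, slot 5 empty → index 5.
Insert 221: h=15, h2=14, slot 15 occupied → index 12.
Insert 247: h=11, slot 11 empty → index 11.
Insert 235: h=5, h2=12, slot 5 occupied → index 0.
Insert 969: h=15, h2=10, slot 15 occupied → index 8.
Table: [235, 312, -, -, -, 949, -, 868, 969, -, -, 247, 221, 727, 287, 510, -]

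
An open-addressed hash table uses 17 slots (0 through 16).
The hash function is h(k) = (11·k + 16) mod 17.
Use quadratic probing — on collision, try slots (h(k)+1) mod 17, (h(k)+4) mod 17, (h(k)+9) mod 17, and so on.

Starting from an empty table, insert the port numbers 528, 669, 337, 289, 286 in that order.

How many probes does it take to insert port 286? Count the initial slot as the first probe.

528: h=10 -> slot 10
669: h=14 -> slot 14
337: h=0 -> slot 0
289: h=16 -> slot 16
286: h=0, probe 0,1 -> slot 1
Table: [337, 286, -, -, -, -, -, -, -, -, 528, -, -, -, 669, -, 289]

2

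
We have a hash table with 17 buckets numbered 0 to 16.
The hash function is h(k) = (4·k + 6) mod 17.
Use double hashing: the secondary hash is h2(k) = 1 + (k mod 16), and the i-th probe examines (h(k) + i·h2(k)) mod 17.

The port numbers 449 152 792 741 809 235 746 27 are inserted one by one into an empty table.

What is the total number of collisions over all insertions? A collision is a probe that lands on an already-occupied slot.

3

Insert 449: h=0, slot 0 empty -> index 0.
Insert 152: h=2, slot 2 empty -> index 2.
Insert 792: h=12, slot 12 empty -> index 12.
Insert 741: h=12, h2=6, slot 12 occupied -> index 1.
Insert 809: h=12, h2=10, slot 12 occupied -> index 5.
Insert 235: h=11, slot 11 empty -> index 11.
Insert 746: h=15, slot 15 empty -> index 15.
Insert 27: h=12, h2=12, slot 12 occupied -> index 7.
Table: [449, 741, 152, ., ., 809, ., 27, ., ., ., 235, 792, ., ., 746, .]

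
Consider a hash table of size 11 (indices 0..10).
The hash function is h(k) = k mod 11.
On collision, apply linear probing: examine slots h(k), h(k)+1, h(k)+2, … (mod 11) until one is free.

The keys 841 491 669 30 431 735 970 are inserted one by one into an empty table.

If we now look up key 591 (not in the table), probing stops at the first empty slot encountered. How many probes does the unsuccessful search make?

841 hashes to 5; slot 5 is free => place at 5.
491 hashes to 7; slot 7 is free => place at 7.
669 hashes to 9; slot 9 is free => place at 9.
30 hashes to 8; slot 8 is free => place at 8.
431 hashes to 2; slot 2 is free => place at 2.
735 hashes to 9; 9 taken => place at 10.
970 hashes to 2; 2 taken => place at 3.
Table: [., ., 431, 970, ., 841, ., 491, 30, 669, 735]
Lookup 591: h=8, probe 8,9,10,0 → slot 0 empty, not found.

4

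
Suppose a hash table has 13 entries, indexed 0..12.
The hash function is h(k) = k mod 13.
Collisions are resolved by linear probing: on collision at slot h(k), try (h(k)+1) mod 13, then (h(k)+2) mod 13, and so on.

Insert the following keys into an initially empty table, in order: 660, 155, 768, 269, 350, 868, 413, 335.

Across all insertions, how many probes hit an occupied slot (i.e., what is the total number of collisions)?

13

660 hashes to 10; slot 10 is free -> place at 10.
155 hashes to 12; slot 12 is free -> place at 12.
768 hashes to 1; slot 1 is free -> place at 1.
269 hashes to 9; slot 9 is free -> place at 9.
350 hashes to 12; 12 taken -> place at 0.
868 hashes to 10; 10 taken -> place at 11.
413 hashes to 10; 10,11,12,0,1 taken -> place at 2.
335 hashes to 10; 10,11,12,0,1,2 taken -> place at 3.
Table: [350, 768, 413, 335, —, —, —, —, —, 269, 660, 868, 155]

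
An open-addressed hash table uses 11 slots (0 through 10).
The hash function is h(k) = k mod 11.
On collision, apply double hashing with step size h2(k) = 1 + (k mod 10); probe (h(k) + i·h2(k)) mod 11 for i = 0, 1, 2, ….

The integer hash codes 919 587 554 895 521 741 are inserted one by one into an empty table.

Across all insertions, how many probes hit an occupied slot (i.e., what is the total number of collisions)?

8

919: h=6 -> slot 6
587: h=4 -> slot 4
554: h=4, h2=5, probe 4,9 -> slot 9
895: h=4, h2=6, probe 4,10 -> slot 10
521: h=4, h2=2, probe 4,6,8 -> slot 8
741: h=4, h2=2, probe 4,6,8,10,1 -> slot 1
Table: [—, 741, —, —, 587, —, 919, —, 521, 554, 895]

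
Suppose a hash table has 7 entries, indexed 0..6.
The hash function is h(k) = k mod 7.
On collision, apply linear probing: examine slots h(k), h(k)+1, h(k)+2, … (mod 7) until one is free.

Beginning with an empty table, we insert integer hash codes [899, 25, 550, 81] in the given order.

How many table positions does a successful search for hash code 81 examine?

3

899 hashes to 3; slot 3 is free -> place at 3.
25 hashes to 4; slot 4 is free -> place at 4.
550 hashes to 4; 4 taken -> place at 5.
81 hashes to 4; 4,5 taken -> place at 6.
Table: [_, _, _, 899, 25, 550, 81]
Lookup 81: h=4, probe 4,5,6 → found at 6.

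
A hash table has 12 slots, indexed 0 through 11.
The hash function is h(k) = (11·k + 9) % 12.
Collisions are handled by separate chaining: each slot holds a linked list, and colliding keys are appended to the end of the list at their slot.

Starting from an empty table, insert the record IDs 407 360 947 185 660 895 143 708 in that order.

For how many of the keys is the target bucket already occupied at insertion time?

Insert 407: h=10, bucket 10 empty → new chain.
Insert 360: h=9, bucket 9 empty → new chain.
Insert 947: h=10, bucket 10 nonempty → append to chain.
Insert 185: h=4, bucket 4 empty → new chain.
Insert 660: h=9, bucket 9 nonempty → append to chain.
Insert 895: h=2, bucket 2 empty → new chain.
Insert 143: h=10, bucket 10 nonempty → append to chain.
Insert 708: h=9, bucket 9 nonempty → append to chain.
Final buckets:
0: _
1: _
2: 895
3: _
4: 185
5: _
6: _
7: _
8: _
9: 360 -> 660 -> 708
10: 407 -> 947 -> 143
11: _

4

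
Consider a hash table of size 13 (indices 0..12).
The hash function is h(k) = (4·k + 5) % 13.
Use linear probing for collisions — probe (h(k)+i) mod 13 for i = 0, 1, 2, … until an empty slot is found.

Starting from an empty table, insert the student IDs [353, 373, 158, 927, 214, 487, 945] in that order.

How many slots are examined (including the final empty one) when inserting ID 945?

Insert 353: h=0, slot 0 empty => index 0.
Insert 373: h=2, slot 2 empty => index 2.
Insert 158: h=0, slot 0 occupied => index 1.
Insert 927: h=8, slot 8 empty => index 8.
Insert 214: h=3, slot 3 empty => index 3.
Insert 487: h=3, slot 3 occupied => index 4.
Insert 945: h=2, slots 2,3,4 occupied => index 5.
Table: [353, 158, 373, 214, 487, 945, -, -, 927, -, -, -, -]

4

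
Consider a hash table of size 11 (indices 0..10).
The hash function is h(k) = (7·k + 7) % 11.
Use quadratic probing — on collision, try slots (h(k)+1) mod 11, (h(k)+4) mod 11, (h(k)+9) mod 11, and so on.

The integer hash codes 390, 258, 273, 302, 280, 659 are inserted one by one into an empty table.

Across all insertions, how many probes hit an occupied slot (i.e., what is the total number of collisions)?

390 hashes to 9; slot 9 is free => place at 9.
258 hashes to 9; 9 taken => place at 10.
273 hashes to 4; slot 4 is free => place at 4.
302 hashes to 9; 9,10 taken => place at 2.
280 hashes to 9; 9,10,2 taken => place at 7.
659 hashes to 0; slot 0 is free => place at 0.
Table: [659, ∅, 302, ∅, 273, ∅, ∅, 280, ∅, 390, 258]

6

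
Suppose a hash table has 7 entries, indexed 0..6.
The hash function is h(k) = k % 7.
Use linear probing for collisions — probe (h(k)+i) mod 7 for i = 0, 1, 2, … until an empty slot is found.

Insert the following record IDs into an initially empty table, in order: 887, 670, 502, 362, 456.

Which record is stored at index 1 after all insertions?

Insert 887: h=5, slot 5 empty → index 5.
Insert 670: h=5, slot 5 occupied → index 6.
Insert 502: h=5, slots 5,6 occupied → index 0.
Insert 362: h=5, slots 5,6,0 occupied → index 1.
Insert 456: h=1, slot 1 occupied → index 2.
Table: [502, 362, 456, -, -, 887, 670]

362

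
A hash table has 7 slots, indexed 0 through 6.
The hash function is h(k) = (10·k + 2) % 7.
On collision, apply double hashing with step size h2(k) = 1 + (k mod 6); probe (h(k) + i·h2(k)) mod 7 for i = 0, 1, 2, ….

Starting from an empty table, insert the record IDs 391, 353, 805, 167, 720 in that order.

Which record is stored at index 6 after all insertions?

391

Insert 391: h=6, slot 6 empty → index 6.
Insert 353: h=4, slot 4 empty → index 4.
Insert 805: h=2, slot 2 empty → index 2.
Insert 167: h=6, h2=6, slot 6 occupied → index 5.
Insert 720: h=6, h2=1, slot 6 occupied → index 0.
Table: [720, -, 805, -, 353, 167, 391]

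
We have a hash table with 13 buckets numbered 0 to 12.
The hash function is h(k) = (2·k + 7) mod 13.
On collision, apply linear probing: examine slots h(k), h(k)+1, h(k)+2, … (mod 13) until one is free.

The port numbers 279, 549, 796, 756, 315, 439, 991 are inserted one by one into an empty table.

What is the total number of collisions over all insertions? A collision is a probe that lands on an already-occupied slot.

279 hashes to 6; slot 6 is free -> place at 6.
549 hashes to 0; slot 0 is free -> place at 0.
796 hashes to 0; 0 taken -> place at 1.
756 hashes to 11; slot 11 is free -> place at 11.
315 hashes to 0; 0,1 taken -> place at 2.
439 hashes to 1; 1,2 taken -> place at 3.
991 hashes to 0; 0,1,2,3 taken -> place at 4.
Table: [549, 796, 315, 439, 991, ∅, 279, ∅, ∅, ∅, ∅, 756, ∅]

9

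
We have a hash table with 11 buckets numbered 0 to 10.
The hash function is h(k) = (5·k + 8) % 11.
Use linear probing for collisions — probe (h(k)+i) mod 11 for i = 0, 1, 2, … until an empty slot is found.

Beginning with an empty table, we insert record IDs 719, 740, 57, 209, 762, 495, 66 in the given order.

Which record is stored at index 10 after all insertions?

66

719: h=6 -> slot 6
740: h=1 -> slot 1
57: h=7 -> slot 7
209: h=8 -> slot 8
762: h=1, probe 1,2 -> slot 2
495: h=8, probe 8,9 -> slot 9
66: h=8, probe 8,9,10 -> slot 10
Table: [∅, 740, 762, ∅, ∅, ∅, 719, 57, 209, 495, 66]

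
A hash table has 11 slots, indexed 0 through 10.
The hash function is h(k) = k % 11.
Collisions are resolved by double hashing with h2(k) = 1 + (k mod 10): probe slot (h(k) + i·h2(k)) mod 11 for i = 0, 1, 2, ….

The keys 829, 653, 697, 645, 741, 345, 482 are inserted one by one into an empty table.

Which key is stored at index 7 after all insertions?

645

829 hashes to 4; slot 4 is free -> place at 4.
653 hashes to 4, h2=4; 4 taken -> place at 8.
697 hashes to 4, h2=8; 4 taken -> place at 1.
645 hashes to 7; slot 7 is free -> place at 7.
741 hashes to 4, h2=2; 4 taken -> place at 6.
345 hashes to 4, h2=6; 4 taken -> place at 10.
482 hashes to 9; slot 9 is free -> place at 9.
Table: [∅, 697, ∅, ∅, 829, ∅, 741, 645, 653, 482, 345]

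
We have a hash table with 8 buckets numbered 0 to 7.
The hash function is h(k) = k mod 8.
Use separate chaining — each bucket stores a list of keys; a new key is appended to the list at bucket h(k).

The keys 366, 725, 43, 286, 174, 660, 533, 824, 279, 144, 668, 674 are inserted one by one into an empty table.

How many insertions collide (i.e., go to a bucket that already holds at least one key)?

Insert 366: h=6, bucket 6 empty → new chain.
Insert 725: h=5, bucket 5 empty → new chain.
Insert 43: h=3, bucket 3 empty → new chain.
Insert 286: h=6, bucket 6 nonempty → append to chain.
Insert 174: h=6, bucket 6 nonempty → append to chain.
Insert 660: h=4, bucket 4 empty → new chain.
Insert 533: h=5, bucket 5 nonempty → append to chain.
Insert 824: h=0, bucket 0 empty → new chain.
Insert 279: h=7, bucket 7 empty → new chain.
Insert 144: h=0, bucket 0 nonempty → append to chain.
Insert 668: h=4, bucket 4 nonempty → append to chain.
Insert 674: h=2, bucket 2 empty → new chain.
Final buckets:
0: 824 -> 144
1: -
2: 674
3: 43
4: 660 -> 668
5: 725 -> 533
6: 366 -> 286 -> 174
7: 279

5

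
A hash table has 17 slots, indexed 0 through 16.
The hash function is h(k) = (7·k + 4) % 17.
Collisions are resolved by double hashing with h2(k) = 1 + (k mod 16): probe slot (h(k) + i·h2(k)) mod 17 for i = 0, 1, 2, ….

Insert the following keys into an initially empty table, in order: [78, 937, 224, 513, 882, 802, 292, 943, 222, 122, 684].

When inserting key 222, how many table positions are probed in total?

4

78: h=6 → slot 6
937: h=1 → slot 1
224: h=8 → slot 8
513: h=8, h2=2, probe 8,10 → slot 10
882: h=7 → slot 7
802: h=8, h2=3, probe 8,11 → slot 11
292: h=8, h2=5, probe 8,13 → slot 13
943: h=9 → slot 9
222: h=11, h2=15, probe 11,9,7,5 → slot 5
122: h=8, h2=11, probe 8,2 → slot 2
684: h=15 → slot 15
Table: [∅, 937, 122, ∅, ∅, 222, 78, 882, 224, 943, 513, 802, ∅, 292, ∅, 684, ∅]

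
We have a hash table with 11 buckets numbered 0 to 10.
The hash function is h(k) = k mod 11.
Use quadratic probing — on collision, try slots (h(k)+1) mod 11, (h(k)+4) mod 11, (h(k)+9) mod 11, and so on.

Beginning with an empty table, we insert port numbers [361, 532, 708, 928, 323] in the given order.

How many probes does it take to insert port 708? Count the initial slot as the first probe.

361: h=9 => slot 9
532: h=4 => slot 4
708: h=4, probe 4,5 => slot 5
928: h=4, probe 4,5,8 => slot 8
323: h=4, probe 4,5,8,2 => slot 2
Table: [—, —, 323, —, 532, 708, —, —, 928, 361, —]

2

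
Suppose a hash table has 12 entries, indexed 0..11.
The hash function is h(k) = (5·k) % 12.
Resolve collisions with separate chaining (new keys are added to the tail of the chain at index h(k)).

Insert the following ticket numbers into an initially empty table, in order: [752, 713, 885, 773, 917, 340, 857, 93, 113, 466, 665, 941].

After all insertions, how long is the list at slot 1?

7

752 -> bucket 4
713 -> bucket 1
885 -> bucket 9
773 -> bucket 1 (collision)
917 -> bucket 1 (collision)
340 -> bucket 8
857 -> bucket 1 (collision)
93 -> bucket 9 (collision)
113 -> bucket 1 (collision)
466 -> bucket 2
665 -> bucket 1 (collision)
941 -> bucket 1 (collision)
Final buckets:
0: ∅
1: 713 -> 773 -> 917 -> 857 -> 113 -> 665 -> 941
2: 466
3: ∅
4: 752
5: ∅
6: ∅
7: ∅
8: 340
9: 885 -> 93
10: ∅
11: ∅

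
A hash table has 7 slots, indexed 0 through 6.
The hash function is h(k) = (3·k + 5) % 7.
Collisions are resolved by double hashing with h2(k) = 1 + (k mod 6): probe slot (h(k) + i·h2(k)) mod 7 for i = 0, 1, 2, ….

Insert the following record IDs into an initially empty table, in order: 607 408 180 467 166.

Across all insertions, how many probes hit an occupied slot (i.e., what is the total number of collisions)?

4

607: h=6 → slot 6
408: h=4 → slot 4
180: h=6, h2=1, probe 6,0 → slot 0
467: h=6, h2=6, probe 6,5 → slot 5
166: h=6, h2=5, probe 6,4,2 → slot 2
Table: [180, -, 166, -, 408, 467, 607]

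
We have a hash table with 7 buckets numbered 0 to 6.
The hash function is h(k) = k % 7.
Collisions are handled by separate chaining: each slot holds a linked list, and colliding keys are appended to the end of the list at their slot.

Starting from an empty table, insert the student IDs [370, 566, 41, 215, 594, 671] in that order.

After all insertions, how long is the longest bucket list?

5

Insert 370: h=6, bucket 6 empty → new chain.
Insert 566: h=6, bucket 6 nonempty → append to chain.
Insert 41: h=6, bucket 6 nonempty → append to chain.
Insert 215: h=5, bucket 5 empty → new chain.
Insert 594: h=6, bucket 6 nonempty → append to chain.
Insert 671: h=6, bucket 6 nonempty → append to chain.
Final buckets:
0: —
1: —
2: —
3: —
4: —
5: 215
6: 370 -> 566 -> 41 -> 594 -> 671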